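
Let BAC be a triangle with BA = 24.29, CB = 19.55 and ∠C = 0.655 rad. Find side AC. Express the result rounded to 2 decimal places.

36.67

Law of sines: sin A = CB·sin C/BA ≈ 0.49029.
Since BA ≥ CB, only the acute value applies: ∠A ≈ 0.512 rad.
Then ∠B = π − ∠C − ∠A ≈ 1.974 rad.
Law of sines gives AC = BA·sin B/sin C ≈ 36.674.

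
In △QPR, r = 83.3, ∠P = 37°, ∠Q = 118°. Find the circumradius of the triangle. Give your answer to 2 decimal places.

98.55

The third angle is ∠R = 180° − ∠Q − ∠P = 25.00°.
Law of sines: q = r·sin Q/sin R ≈ 174.03.
Law of sines: p = r·sin P/sin R ≈ 118.62.
Circumradius = r/(2 sin R) ≈ 98.552.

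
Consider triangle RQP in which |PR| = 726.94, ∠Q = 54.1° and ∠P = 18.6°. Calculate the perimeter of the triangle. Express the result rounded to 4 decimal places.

The third angle is ∠R = 180° − ∠Q − ∠P = 107.30°.
Law of sines: |QP| = |PR|·sin R/sin Q ≈ 856.81.
Law of sines: |RQ| = |PR|·sin P/sin Q ≈ 286.24.
Semiperimeter s = (856.81+726.94+286.24)/2 = 934.99.
Perimeter = 856.81 + 726.94 + 286.24 = 1870.

1869.9900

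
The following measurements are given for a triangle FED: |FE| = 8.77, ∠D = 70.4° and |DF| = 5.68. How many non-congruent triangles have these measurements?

|DF|·sin D = 5.68·sin(70.4°) ≈ 5.351.
Since |FE| ≥ |DF|, exactly one triangle exists.

1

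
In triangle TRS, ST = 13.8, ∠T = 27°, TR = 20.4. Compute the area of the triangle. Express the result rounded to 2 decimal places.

area ≈ 63.90

Area = ½·ST·TR·sin T ≈ 63.904.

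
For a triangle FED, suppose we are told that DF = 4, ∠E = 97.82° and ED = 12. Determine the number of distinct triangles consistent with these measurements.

0

ED·sin E = 12·sin(97.82°) ≈ 11.89.
Since ∠E is not acute, a triangle exists only if DF > ED; here DF ≤ ED, so there is no triangle.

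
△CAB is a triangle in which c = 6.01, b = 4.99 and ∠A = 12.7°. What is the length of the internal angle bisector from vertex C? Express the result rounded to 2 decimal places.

t_C ≈ 1.14

By the law of cosines, a² = b² + c² − 2·b·c·cos A = 2.5078, so a ≈ 1.5836.
Law of cosines again: cos C = (a² + b² − c²)/(2·a·b) ≈ -0.55125, so ∠C ≈ 123.45°.
The bisector from C has length 2·a·b·cos(∠C/2)/(a+b) ≈ 1.1388.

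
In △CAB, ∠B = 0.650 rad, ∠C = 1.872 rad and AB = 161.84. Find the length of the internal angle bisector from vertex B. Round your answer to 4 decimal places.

115.9890

The third angle is ∠A = π − ∠B − ∠C = 0.620 rad.
Law of sines: BC = AB·sin A/sin C ≈ 98.412.
Law of sines: CA = AB·sin B/sin C ≈ 102.56.
The bisector from B has length 2·AB·BC·cos(∠B/2)/(AB+BC) ≈ 115.99.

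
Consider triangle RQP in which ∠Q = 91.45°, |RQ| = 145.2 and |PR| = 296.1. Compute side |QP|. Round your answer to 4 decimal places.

Law of sines: sin P = |RQ|·sin Q/|PR| ≈ 0.49022.
Since |PR| ≥ |RQ|, only the acute value applies: ∠P ≈ 29.35°.
Then ∠R = 180° − ∠Q − ∠P ≈ 59.20°.
Law of sines gives |QP| = |PR|·sin R/sin Q ≈ 254.41.

254.4065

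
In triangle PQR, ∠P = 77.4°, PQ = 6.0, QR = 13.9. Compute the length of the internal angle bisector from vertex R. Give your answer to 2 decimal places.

13.58

Law of sines: sin R = PQ·sin P/QR ≈ 0.42126.
Since QR ≥ PQ, only the acute value applies: ∠R ≈ 24.91°.
Then ∠Q = 180° − ∠P − ∠R ≈ 77.69°.
Law of sines gives RP = QR·sin Q/sin P ≈ 13.915.
The bisector from R has length 2·QR·RP·cos(∠R/2)/(QR+RP) ≈ 13.58.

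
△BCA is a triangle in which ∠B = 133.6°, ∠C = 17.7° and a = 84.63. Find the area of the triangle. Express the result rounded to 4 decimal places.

The third angle is ∠A = 180° − ∠B − ∠C = 28.70°.
Law of sines: b = a·sin B/sin A ≈ 127.62.
Law of sines: c = a·sin C/sin A ≈ 53.58.
Area = ½·a·b·sin C ≈ 1641.9.

1641.8661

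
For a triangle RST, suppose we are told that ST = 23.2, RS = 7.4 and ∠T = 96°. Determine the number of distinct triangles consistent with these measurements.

0

ST·sin T = 23.2·sin(96°) ≈ 23.07.
Since ∠T is not acute, a triangle exists only if RS > ST; here RS ≤ ST, so there is no triangle.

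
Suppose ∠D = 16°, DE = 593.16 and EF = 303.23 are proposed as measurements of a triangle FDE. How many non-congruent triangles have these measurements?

DE·sin D = 593.16·sin(16°) ≈ 163.5.
Since DE sin D < EF < DE (163.5 < 303.23 < 593.16), two triangles exist.

2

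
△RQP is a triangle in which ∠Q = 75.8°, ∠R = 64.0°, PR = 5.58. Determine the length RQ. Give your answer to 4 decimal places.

The third angle is ∠P = 180° − ∠R − ∠Q = 40.20°.
Law of sines: RQ = PR·sin P/sin Q ≈ 3.7152.

3.7152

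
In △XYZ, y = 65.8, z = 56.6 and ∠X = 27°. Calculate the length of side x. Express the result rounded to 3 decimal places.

29.941

By the law of cosines, x² = y² + z² − 2·y·z·cos X = 896.48, so x ≈ 29.941.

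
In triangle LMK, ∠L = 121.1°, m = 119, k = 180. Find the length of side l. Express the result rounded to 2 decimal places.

By the law of cosines, l² = m² + k² − 2·m·k·cos L = 68689, so l ≈ 262.09.

262.09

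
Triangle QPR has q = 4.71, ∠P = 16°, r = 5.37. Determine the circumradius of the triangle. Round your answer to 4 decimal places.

2.8074

By the law of cosines, p² = r² + q² − 2·r·q·cos P = 2.3952, so p ≈ 1.5476.
Area = ½·r·q·sin P ≈ 3.4858.
Circumradius = p/(2 sin P) ≈ 2.8074.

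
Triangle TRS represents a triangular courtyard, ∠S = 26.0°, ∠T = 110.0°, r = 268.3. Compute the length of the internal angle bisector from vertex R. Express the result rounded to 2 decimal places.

t_R ≈ 214.09

The third angle is ∠R = 180° − ∠S − ∠T = 44.00°.
Law of sines: t = r·sin T/sin R ≈ 362.94.
Law of sines: s = r·sin S/sin R ≈ 169.31.
The bisector from R has length 2·s·t·cos(∠R/2)/(s+t) ≈ 214.09.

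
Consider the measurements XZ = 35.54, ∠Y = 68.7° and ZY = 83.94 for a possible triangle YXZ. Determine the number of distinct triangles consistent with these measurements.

ZY·sin Y = 83.94·sin(68.7°) ≈ 78.21.
Since XZ = 35.54 < 78.21 = ZY sin Y, no triangle exists.

0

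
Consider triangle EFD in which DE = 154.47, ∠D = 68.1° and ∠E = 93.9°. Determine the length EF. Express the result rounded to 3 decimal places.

463.803

The third angle is ∠F = 180° − ∠D − ∠E = 18.00°.
Law of sines: EF = DE·sin D/sin F ≈ 463.8.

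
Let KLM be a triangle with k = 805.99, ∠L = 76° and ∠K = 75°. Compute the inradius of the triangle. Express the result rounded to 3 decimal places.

r ≈ 156.605

The third angle is ∠M = 180° − ∠K − ∠L = 29.00°.
Law of sines: l = k·sin L/sin K ≈ 809.64.
Law of sines: m = k·sin M/sin K ≈ 404.54.
Area = ½·k·l·sin M ≈ 1.5818e+05.
Semiperimeter s = (805.99+809.64+404.54)/2 = 1010.1.
Inradius = area/s = 1.5818e+05/1010.1 ≈ 156.6.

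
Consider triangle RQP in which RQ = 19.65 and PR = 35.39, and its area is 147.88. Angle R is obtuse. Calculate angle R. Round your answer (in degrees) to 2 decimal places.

From area = ½·PR·RQ·sin R, we get sin R = 2·area/(PR·RQ) ≈ 0.42530.
Taking the obtuse solution, ∠R ≈ 154.83°.

154.83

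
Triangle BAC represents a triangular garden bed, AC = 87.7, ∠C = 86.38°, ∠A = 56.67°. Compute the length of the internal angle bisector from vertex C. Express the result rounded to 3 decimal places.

The third angle is ∠B = 180° − ∠A − ∠C = 36.95°.
Law of sines: CB = AC·sin A/sin B ≈ 121.9.
Law of sines: BA = AC·sin C/sin B ≈ 145.6.
The bisector from C has length 2·AC·CB·cos(∠C/2)/(AC+CB) ≈ 74.374.

t_C ≈ 74.374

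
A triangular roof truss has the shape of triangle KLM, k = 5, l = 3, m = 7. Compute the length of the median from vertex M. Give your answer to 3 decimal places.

Median from M: ½√(2·k² + 2·l² − m²) ≈ 2.1794.

m_M ≈ 2.179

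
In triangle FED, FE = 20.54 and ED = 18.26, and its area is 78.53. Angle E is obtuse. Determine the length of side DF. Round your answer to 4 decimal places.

37.9012

From area = ½·FE·ED·sin E, we get sin E = 2·area/(FE·ED) ≈ 0.41876.
Taking the obtuse solution, ∠E ≈ 2.710 rad.
Law of cosines then gives DF ≈ 37.901.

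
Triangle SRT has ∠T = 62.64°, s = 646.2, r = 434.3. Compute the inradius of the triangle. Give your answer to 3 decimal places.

149.197

By the law of cosines, t² = s² + r² − 2·s·r·cos T = 3.4823e+05, so t ≈ 590.11.
Area = ½·s·r·sin T ≈ 1.2463e+05.
Semiperimeter p = (646.2+434.3+590.11)/2 = 835.31.
Inradius = area/p = 1.2463e+05/835.31 ≈ 149.2.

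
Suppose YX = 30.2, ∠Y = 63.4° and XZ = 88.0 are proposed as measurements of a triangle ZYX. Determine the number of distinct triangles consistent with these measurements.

1

YX·sin Y = 30.2·sin(63.4°) ≈ 27.
Since XZ ≥ YX, exactly one triangle exists.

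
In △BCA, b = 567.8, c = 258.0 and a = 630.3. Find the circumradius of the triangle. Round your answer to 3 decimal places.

By the law of cosines, cos B = (c² + a² − b²) / (2·c·a) ≈ 0.43490, so ∠B ≈ 64.22°.
Circumradius = b/(2 sin B) ≈ 315.28.

R ≈ 315.277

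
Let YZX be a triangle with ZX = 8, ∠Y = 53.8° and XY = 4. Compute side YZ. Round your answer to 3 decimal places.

Law of sines: sin Z = XY·sin Y/ZX ≈ 0.40348.
Since ZX ≥ XY, only the acute value applies: ∠Z ≈ 23.80°.
Then ∠X = 180° − ∠Y − ∠Z ≈ 102.40°.
Law of sines gives YZ = ZX·sin X/sin Y ≈ 9.6823.

9.682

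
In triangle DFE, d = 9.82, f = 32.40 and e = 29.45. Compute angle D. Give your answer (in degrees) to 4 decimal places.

By the law of cosines, cos D = (f² + e² − d²) / (2·f·e) ≈ 0.95403, so ∠D ≈ 17.44°.

∠D ≈ 17.4405°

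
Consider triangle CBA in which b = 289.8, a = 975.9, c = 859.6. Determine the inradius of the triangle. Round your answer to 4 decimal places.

Semiperimeter s = (859.6 + 289.8 + 975.9)/2 = 1062.7.
Heron's formula: area = √(1062.7·203.05·772.85·86.75) ≈ 1.2028e+05.
Inradius = area/s = 1.2028e+05/1062.7 ≈ 113.18.

r ≈ 113.1850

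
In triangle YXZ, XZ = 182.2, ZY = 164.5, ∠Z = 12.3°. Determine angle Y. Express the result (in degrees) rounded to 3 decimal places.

109.202

By the law of cosines, YX² = XZ² + ZY² − 2·XZ·ZY·cos Z = 1689.3, so YX ≈ 41.101.
Law of cosines again: cos Y = (ZY² + YX² − XZ²)/(2·ZY·YX) ≈ -0.32889, so ∠Y ≈ 109.20°.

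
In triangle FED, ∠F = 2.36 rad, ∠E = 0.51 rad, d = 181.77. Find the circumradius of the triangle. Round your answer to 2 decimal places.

R ≈ 338.79

The third angle is ∠D = π − ∠F − ∠E = 0.272 rad.
Law of sines: f = d·sin F/sin D ≈ 477.29.
Law of sines: e = d·sin E/sin D ≈ 330.78.
Circumradius = d/(2 sin D) ≈ 338.79.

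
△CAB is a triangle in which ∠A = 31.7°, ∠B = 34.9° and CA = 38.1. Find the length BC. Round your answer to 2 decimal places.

34.99

The third angle is ∠C = 180° − ∠A − ∠B = 113.40°.
Law of sines: BC = CA·sin A/sin B ≈ 34.992.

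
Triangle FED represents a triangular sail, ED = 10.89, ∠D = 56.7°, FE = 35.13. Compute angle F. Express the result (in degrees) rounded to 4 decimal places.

Law of sines: sin F = ED·sin D/FE ≈ 0.25909.
Since FE ≥ ED, only the acute value applies: ∠F ≈ 15.02°.
Then ∠E = 180° − ∠D − ∠F ≈ 108.28°.

15.0163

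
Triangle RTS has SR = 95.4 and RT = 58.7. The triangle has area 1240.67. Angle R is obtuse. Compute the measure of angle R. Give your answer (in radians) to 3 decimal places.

From area = ½·SR·RT·sin R, we get sin R = 2·area/(SR·RT) ≈ 0.44310.
Taking the obtuse solution, ∠R ≈ 2.6825 rad.

∠R ≈ 2.683 rad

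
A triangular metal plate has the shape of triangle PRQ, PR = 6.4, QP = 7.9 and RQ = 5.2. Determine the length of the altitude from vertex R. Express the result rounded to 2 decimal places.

Semiperimeter s = (5.2 + 7.9 + 6.4)/2 = 9.75.
Heron's formula: area = √(9.75·4.55·1.85·3.35) ≈ 16.581.
The altitude from R has length 2·area/QP ≈ 4.1978.

h_R ≈ 4.20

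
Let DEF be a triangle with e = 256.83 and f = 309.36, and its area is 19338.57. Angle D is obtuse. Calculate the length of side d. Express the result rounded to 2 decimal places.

548.15

From area = ½·e·f·sin D, we get sin D = 2·area/(e·f) ≈ 0.48679.
Taking the obtuse solution, ∠D ≈ 150.87°.
Law of cosines then gives d ≈ 548.15.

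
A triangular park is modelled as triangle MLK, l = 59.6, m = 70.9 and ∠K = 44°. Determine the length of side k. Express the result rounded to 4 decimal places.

By the law of cosines, k² = m² + l² − 2·m·l·cos K = 2499.6, so k ≈ 49.996.

49.9963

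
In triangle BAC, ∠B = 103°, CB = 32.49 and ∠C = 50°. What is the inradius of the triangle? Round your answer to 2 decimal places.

r ≈ 11.05

The third angle is ∠A = 180° − ∠C − ∠B = 27.00°.
Law of sines: AC = CB·sin B/sin A ≈ 69.731.
Law of sines: BA = CB·sin C/sin A ≈ 54.822.
Area = ½·CB·AC·sin C ≈ 867.76.
Semiperimeter s = (69.731+32.49+54.822)/2 = 78.522.
Inradius = area/s = 867.76/78.522 ≈ 11.051.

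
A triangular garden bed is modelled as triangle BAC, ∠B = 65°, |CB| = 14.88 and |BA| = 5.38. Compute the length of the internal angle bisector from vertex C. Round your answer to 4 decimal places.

t_C ≈ 13.9250

By the law of cosines, |AC|² = |CB|² + |BA|² − 2·|CB|·|BA|·cos B = 182.69, so |AC| ≈ 13.516.
Law of cosines again: cos C = (|AC|² + |CB|² − |BA|²)/(2·|AC|·|CB|) ≈ 0.93267, so ∠C ≈ 21.15°.
The bisector from C has length 2·|AC|·|CB|·cos(∠C/2)/(|AC|+|CB|) ≈ 13.925.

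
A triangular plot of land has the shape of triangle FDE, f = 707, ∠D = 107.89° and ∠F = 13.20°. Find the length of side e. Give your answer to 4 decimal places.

2651.3784

The third angle is ∠E = 180° − ∠F − ∠D = 58.91°.
Law of sines: e = f·sin E/sin F ≈ 2651.4.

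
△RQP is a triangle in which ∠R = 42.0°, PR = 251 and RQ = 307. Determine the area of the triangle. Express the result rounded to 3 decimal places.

Area = ½·PR·RQ·sin R ≈ 25781.

area ≈ 25780.599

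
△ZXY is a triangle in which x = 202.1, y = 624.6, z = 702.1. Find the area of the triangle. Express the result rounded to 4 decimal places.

area ≈ 61184.5810

Semiperimeter s = (702.1 + 202.1 + 624.6)/2 = 764.4.
Heron's formula: area = √(764.4·62.3·562.3·139.8) ≈ 61185.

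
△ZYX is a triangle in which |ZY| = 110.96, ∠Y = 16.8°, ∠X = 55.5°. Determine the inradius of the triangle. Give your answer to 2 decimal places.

The third angle is ∠Z = 180° − ∠Y − ∠X = 107.70°.
Law of sines: |YX| = |ZY|·sin Z/sin X ≈ 128.27.
Law of sines: |XZ| = |ZY|·sin Y/sin X ≈ 38.915.
Area = ½·|ZY|·|YX|·sin Y ≈ 2056.8.
Semiperimeter s = (128.27+38.915+110.96)/2 = 139.07.
Inradius = area/s = 2056.8/139.07 ≈ 14.79.

r ≈ 14.79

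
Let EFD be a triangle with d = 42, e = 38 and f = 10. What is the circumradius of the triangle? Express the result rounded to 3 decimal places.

By the law of cosines, cos E = (f² + d² − e²) / (2·f·d) ≈ 0.50000, so ∠E ≈ 60.00°.
Circumradius = e/(2 sin E) ≈ 21.939.

R ≈ 21.939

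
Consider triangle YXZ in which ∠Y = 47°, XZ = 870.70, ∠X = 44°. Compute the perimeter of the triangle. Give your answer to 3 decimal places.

The third angle is ∠Z = 180° − ∠Y − ∠X = 89.00°.
Law of sines: ZY = XZ·sin X/sin Y ≈ 827.01.
Law of sines: YX = XZ·sin Z/sin Y ≈ 1190.4.
Semiperimeter s = (870.7+827.01+1190.4)/2 = 1444.
Perimeter = 870.7 + 827.01 + 1190.4 = 2888.1.

perimeter ≈ 2888.064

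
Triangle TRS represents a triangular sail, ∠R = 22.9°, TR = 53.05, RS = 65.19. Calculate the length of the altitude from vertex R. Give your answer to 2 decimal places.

h_R ≈ 51.14

By the law of cosines, ST² = TR² + RS² − 2·TR·RS·cos R = 692.51, so ST ≈ 26.316.
Area = ½·TR·RS·sin R ≈ 672.86.
The altitude from R has length 2·area/ST ≈ 51.138.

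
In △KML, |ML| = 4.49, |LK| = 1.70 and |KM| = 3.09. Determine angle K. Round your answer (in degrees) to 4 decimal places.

By the law of cosines, cos K = (|LK|² + |KM|² − |ML|²) / (2·|LK|·|KM|) ≈ -0.73501, so ∠K ≈ 137.31°.

137.3079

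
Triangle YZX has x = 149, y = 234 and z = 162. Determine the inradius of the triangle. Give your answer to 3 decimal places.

r ≈ 43.910

Semiperimeter s = (234 + 162 + 149)/2 = 272.5.
Heron's formula: area = √(272.5·38.5·110.5·123.5) ≈ 11965.
Inradius = area/s = 11965/272.5 ≈ 43.91.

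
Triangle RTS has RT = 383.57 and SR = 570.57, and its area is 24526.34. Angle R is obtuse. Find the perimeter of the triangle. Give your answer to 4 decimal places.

From area = ½·SR·RT·sin R, we get sin R = 2·area/(SR·RT) ≈ 0.22413.
Taking the obtuse solution, ∠R ≈ 167.05°.
Law of cosines then gives TS ≈ 948.29.
Perimeter = 948.29 + 570.57 + 383.57 = 1902.4.

perimeter ≈ 1902.4264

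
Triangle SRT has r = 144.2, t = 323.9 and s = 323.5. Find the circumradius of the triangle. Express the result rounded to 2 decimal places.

166.02

By the law of cosines, cos S = (r² + t² − s²) / (2·r·t) ≈ 0.22537, so ∠S ≈ 76.98°.
Circumradius = s/(2 sin S) ≈ 166.02.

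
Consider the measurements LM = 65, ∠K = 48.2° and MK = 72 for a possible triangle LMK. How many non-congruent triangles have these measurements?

MK·sin K = 72·sin(48.2°) ≈ 53.67.
Since MK sin K < LM < MK (53.67 < 65 < 72), two triangles exist.

2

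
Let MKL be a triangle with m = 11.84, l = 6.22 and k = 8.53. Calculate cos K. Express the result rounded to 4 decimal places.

cos K ≈ 0.7204

By the law of cosines, cos K = (l² + m² − k²) / (2·l·m) ≈ 0.72044, so ∠K ≈ 0.766 rad.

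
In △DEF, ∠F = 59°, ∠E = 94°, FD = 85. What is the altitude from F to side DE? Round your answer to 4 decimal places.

The third angle is ∠D = 180° − ∠E − ∠F = 27.00°.
Law of sines: EF = FD·sin D/sin E ≈ 38.683.
Law of sines: DE = FD·sin F/sin E ≈ 73.037.
Area = ½·FD·EF·sin F ≈ 1409.2.
The altitude from F has length 2·area/DE ≈ 38.589.

h_F ≈ 38.5892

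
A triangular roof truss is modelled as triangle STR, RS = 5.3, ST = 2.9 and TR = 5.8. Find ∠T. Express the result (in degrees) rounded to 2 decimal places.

65.48

By the law of cosines, cos T = (ST² + TR² − RS²) / (2·ST·TR) ≈ 0.41498, so ∠T ≈ 65.48°.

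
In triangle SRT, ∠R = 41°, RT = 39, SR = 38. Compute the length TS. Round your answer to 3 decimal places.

26.982

By the law of cosines, TS² = SR² + RT² − 2·SR·RT·cos R = 728.04, so TS ≈ 26.982.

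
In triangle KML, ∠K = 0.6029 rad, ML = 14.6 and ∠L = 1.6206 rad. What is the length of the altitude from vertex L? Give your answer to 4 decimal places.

h_L ≈ 11.5989

The third angle is ∠M = π − ∠L − ∠K = 0.9181 rad.
Law of sines: LK = ML·sin M/sin K ≈ 20.455.
Law of sines: KM = ML·sin L/sin K ≈ 25.716.
Area = ½·ML·LK·sin L ≈ 149.14.
The altitude from L has length 2·area/KM ≈ 11.599.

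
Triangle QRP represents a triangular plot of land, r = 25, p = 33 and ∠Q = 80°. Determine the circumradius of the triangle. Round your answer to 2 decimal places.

19.18

By the law of cosines, q² = r² + p² − 2·r·p·cos Q = 1427.5, so q ≈ 37.782.
Area = ½·r·p·sin Q ≈ 406.23.
Circumradius = q/(2 sin Q) ≈ 19.182.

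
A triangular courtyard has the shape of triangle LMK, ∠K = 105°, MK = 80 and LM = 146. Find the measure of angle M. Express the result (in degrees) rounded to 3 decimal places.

43.044

Law of sines: sin L = MK·sin K/LM ≈ 0.52927.
Since LM ≥ MK, only the acute value applies: ∠L ≈ 31.96°.
Then ∠M = 180° − ∠K − ∠L ≈ 43.04°.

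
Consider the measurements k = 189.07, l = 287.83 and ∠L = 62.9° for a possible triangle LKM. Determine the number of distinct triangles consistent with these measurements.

1

k·sin L = 189.07·sin(62.9°) ≈ 168.3.
Since l ≥ k, exactly one triangle exists.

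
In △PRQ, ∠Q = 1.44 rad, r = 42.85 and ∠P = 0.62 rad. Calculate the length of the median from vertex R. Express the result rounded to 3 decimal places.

m_R ≈ 33.120

The third angle is ∠R = π − ∠Q − ∠P = 1.082 rad.
Law of sines: p = r·sin P/sin R ≈ 28.206.
Law of sines: q = r·sin Q/sin R ≈ 48.129.
Median from R: ½√(2·q² + 2·p² − r²) ≈ 33.12.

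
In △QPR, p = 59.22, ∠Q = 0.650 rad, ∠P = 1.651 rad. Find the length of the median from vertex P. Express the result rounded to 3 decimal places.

The third angle is ∠R = π − ∠Q − ∠P = 0.841 rad.
Law of sines: q = p·sin Q/sin P ≈ 35.955.
Law of sines: r = p·sin R/sin P ≈ 44.263.
Median from P: ½√(2·r² + 2·q² − p²) ≈ 27.372.

27.372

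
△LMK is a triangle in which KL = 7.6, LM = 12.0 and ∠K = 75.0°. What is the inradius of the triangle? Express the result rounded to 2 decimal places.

r ≈ 2.71

Law of sines: sin M = KL·sin K/LM ≈ 0.61175.
Since LM ≥ KL, only the acute value applies: ∠M ≈ 37.72°.
Then ∠L = 180° − ∠K − ∠M ≈ 67.28°.
Law of sines gives MK = LM·sin L/sin K ≈ 11.46.
Area = ½·LM·KL·sin L ≈ 42.063.
Semiperimeter s = (11.46+7.6+12)/2 = 15.53.
Inradius = area/s = 42.063/15.53 ≈ 2.7085.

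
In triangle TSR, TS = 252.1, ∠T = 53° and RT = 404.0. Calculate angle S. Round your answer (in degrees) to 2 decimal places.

By the law of cosines, SR² = RT² + TS² − 2·RT·TS·cos T = 1.0418e+05, so SR ≈ 322.77.
Law of cosines again: cos S = (TS² + SR² − RT²)/(2·TS·SR) ≈ 0.02778, so ∠S ≈ 88.41°.

∠S ≈ 88.41°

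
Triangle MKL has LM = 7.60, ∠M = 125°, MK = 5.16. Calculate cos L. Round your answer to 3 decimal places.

0.928

By the law of cosines, KL² = LM² + MK² − 2·LM·MK·cos M = 129.37, so KL ≈ 11.374.
Law of cosines again: cos L = (KL² + LM² − MK²)/(2·KL·LM) ≈ 0.92839, so ∠L ≈ 21.82°.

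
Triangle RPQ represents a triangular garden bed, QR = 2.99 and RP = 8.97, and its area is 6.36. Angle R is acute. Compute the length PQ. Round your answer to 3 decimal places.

6.494

From area = ½·QR·RP·sin R, we get sin R = 2·area/(QR·RP) ≈ 0.47427.
Taking the acute solution, ∠R ≈ 28.31°.
Law of cosines then gives PQ ≈ 6.4944.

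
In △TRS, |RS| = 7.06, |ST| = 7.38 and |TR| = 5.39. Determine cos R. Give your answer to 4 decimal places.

cos R ≈ 0.3210

By the law of cosines, cos R = (|TR|² + |RS|² − |ST|²) / (2·|TR|·|RS|) ≈ 0.32101, so ∠R ≈ 71.28°.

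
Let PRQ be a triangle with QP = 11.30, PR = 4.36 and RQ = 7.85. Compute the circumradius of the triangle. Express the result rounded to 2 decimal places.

By the law of cosines, cos P = (QP² + PR² − RQ²) / (2·QP·PR) ≈ 0.86341, so ∠P ≈ 30.30°.
Circumradius = RQ/(2 sin P) ≈ 7.78.

7.78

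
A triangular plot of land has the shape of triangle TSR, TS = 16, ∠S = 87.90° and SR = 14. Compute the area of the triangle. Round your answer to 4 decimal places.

Area = ½·TS·SR·sin S ≈ 111.92.

111.9248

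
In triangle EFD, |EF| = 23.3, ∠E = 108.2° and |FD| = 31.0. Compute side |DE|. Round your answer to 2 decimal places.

Law of sines: sin D = |EF|·sin E/|FD| ≈ 0.71401.
Since |FD| ≥ |EF|, only the acute value applies: ∠D ≈ 45.56°.
Then ∠F = 180° − ∠E − ∠D ≈ 26.24°.
Law of sines gives |DE| = |FD|·sin F/sin E ≈ 14.427.

14.43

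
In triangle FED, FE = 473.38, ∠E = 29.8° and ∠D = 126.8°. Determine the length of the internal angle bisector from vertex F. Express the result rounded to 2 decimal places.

The third angle is ∠F = 180° − ∠E − ∠D = 23.40°.
Law of sines: ED = FE·sin F/sin D ≈ 234.79.
Law of sines: DF = FE·sin E/sin D ≈ 293.8.
The bisector from F has length 2·DF·FE·cos(∠F/2)/(DF+FE) ≈ 355.04.

t_F ≈ 355.04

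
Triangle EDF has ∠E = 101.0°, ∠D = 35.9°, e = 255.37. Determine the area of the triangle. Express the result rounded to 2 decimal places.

The third angle is ∠F = 180° − ∠E − ∠D = 43.10°.
Law of sines: d = e·sin D/sin E ≈ 152.54.
Law of sines: f = e·sin F/sin E ≈ 177.75.
Area = ½·e·d·sin F ≈ 13309.

13308.57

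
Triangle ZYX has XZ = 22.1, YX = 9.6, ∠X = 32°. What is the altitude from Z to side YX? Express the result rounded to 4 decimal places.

11.7112

By the law of cosines, ZY² = YX² + XZ² − 2·YX·XZ·cos X = 220.73, so ZY ≈ 14.857.
Area = ½·YX·XZ·sin X ≈ 56.214.
The altitude from Z has length 2·area/YX ≈ 11.711.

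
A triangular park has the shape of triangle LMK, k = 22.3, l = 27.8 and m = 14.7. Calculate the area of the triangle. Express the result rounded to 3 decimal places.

Semiperimeter s = (27.8 + 14.7 + 22.3)/2 = 32.4.
Heron's formula: area = √(32.4·4.6·17.7·10.1) ≈ 163.23.

area ≈ 163.230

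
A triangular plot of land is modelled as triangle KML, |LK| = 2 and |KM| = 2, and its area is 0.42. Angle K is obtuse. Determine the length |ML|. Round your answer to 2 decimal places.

From area = ½·|LK|·|KM|·sin K, we get sin K = 2·area/(|LK|·|KM|) ≈ 0.21000.
Taking the obtuse solution, ∠K ≈ 167.88°.
Law of cosines then gives |ML| ≈ 3.9776.

3.98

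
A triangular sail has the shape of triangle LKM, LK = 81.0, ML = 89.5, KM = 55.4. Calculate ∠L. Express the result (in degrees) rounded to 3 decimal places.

By the law of cosines, cos L = (ML² + LK² − KM²) / (2·ML·LK) ≈ 0.79330, so ∠L ≈ 37.50°.

∠L ≈ 37.505°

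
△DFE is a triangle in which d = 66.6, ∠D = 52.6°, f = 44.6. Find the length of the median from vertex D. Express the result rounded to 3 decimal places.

Law of sines: sin F = f·sin D/d ≈ 0.53200.
Since d ≥ f, only the acute value applies: ∠F ≈ 32.14°.
Then ∠E = 180° − ∠D − ∠F ≈ 95.26°.
Law of sines gives e = d·sin E/sin D ≈ 83.482.
Median from D: ½√(2·f² + 2·e² − d²) ≈ 58.055.

m_D ≈ 58.055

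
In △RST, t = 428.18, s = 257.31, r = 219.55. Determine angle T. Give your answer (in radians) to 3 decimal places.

By the law of cosines, cos T = (r² + s² − t²) / (2·r·s) ≈ -0.61006, so ∠T ≈ 2.227 rad.

∠T ≈ 2.227 rad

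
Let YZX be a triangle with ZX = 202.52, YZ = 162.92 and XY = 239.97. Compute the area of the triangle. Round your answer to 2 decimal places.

Semiperimeter s = (202.52 + 239.97 + 162.92)/2 = 302.7.
Heron's formula: area = √(302.7·100.18·62.735·139.78) ≈ 16308.

16307.84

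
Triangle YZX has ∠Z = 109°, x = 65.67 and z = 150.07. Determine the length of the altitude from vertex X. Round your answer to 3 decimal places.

108.963

Law of sines: sin X = x·sin Z/z ≈ 0.41375.
Since z ≥ x, only the acute value applies: ∠X ≈ 24.44°.
Then ∠Y = 180° − ∠Z − ∠X ≈ 46.56°.
Law of sines gives y = z·sin Y/sin Z ≈ 115.24.
Area = ½·z·x·sin Y ≈ 3577.8.
The altitude from X has length 2·area/x ≈ 108.96.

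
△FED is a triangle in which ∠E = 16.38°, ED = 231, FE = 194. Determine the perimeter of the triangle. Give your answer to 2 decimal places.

By the law of cosines, DF² = FE² + ED² − 2·FE·ED·cos E = 5006.8, so DF ≈ 70.759.
Semiperimeter s = (231+70.759+194)/2 = 247.88.
Perimeter = 231 + 70.759 + 194 = 495.76.

perimeter ≈ 495.76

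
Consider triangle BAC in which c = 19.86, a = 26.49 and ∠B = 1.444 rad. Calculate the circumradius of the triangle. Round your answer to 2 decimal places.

By the law of cosines, b² = a² + c² − 2·a·c·cos B = 963.08, so b ≈ 31.034.
Area = ½·a·c·sin B ≈ 260.93.
Circumradius = b/(2 sin B) ≈ 15.642.

R ≈ 15.64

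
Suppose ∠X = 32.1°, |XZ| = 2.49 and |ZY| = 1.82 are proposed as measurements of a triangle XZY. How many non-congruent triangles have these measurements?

2

|XZ|·sin X = 2.49·sin(32.1°) ≈ 1.323.
Since |XZ| sin X < |ZY| < |XZ| (1.323 < 1.82 < 2.49), two triangles exist.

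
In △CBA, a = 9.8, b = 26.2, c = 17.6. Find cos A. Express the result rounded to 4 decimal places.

By the law of cosines, cos A = (c² + b² − a²) / (2·c·b) ≈ 0.97606, so ∠A ≈ 0.219 rad.

cos A ≈ 0.9761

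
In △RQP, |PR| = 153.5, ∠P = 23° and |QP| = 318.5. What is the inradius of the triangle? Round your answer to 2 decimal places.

r ≈ 28.98

By the law of cosines, |RQ|² = |QP|² + |PR|² − 2·|QP|·|PR|·cos P = 34998, so |RQ| ≈ 187.08.
Area = ½·|QP|·|PR|·sin P ≈ 9551.4.
Semiperimeter s = (318.5+153.5+187.08)/2 = 329.54.
Inradius = area/s = 9551.4/329.54 ≈ 28.984.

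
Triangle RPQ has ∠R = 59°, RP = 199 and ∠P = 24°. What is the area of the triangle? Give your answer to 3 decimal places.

area ≈ 6955.115

The third angle is ∠Q = 180° − ∠R − ∠P = 97.00°.
Law of sines: PQ = RP·sin R/sin Q ≈ 171.86.
Law of sines: QR = RP·sin P/sin Q ≈ 81.548.
Area = ½·RP·PQ·sin P ≈ 6955.1.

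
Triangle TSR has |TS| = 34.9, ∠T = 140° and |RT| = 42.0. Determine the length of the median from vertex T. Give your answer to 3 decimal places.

By the law of cosines, |SR|² = |RT|² + |TS|² − 2·|RT|·|TS|·cos T = 5227.7, so |SR| ≈ 72.303.
Median from T: ½√(2·|RT|² + 2·|TS|² − |SR|²) ≈ 13.567.

m_T ≈ 13.567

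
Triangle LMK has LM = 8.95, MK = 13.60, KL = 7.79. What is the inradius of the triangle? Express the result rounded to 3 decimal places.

Semiperimeter s = (13.6 + 7.79 + 8.95)/2 = 15.17.
Heron's formula: area = √(15.17·1.57·7.38·6.22) ≈ 33.065.
Inradius = area/s = 33.065/15.17 ≈ 2.1796.

2.180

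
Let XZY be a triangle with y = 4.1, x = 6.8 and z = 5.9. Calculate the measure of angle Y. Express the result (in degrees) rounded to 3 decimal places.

By the law of cosines, cos Y = (x² + z² − y²) / (2·x·z) ≈ 0.80060, so ∠Y ≈ 36.81°.

∠Y ≈ 36.813°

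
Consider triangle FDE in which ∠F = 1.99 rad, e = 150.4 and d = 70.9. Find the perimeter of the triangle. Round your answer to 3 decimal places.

perimeter ≈ 411.898

By the law of cosines, f² = d² + e² − 2·d·e·cos F = 36328, so f ≈ 190.6.
Semiperimeter s = (190.6+70.9+150.4)/2 = 205.95.
Perimeter = 190.6 + 70.9 + 150.4 = 411.9.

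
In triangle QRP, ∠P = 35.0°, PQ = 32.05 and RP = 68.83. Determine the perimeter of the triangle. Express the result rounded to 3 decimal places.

By the law of cosines, QR² = RP² + PQ² − 2·RP·PQ·cos P = 2150.7, so QR ≈ 46.375.
Semiperimeter s = (68.83+32.05+46.375)/2 = 73.628.
Perimeter = 68.83 + 32.05 + 46.375 = 147.26.

perimeter ≈ 147.255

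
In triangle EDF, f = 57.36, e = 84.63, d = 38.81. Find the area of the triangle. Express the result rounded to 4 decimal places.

area ≈ 942.9201

Semiperimeter s = (84.63 + 38.81 + 57.36)/2 = 90.4.
Heron's formula: area = √(90.4·5.77·51.59·33.04) ≈ 942.92.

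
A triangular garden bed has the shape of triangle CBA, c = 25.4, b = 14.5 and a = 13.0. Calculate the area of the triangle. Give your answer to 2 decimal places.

Semiperimeter s = (25.4 + 14.5 + 13)/2 = 26.45.
Heron's formula: area = √(26.45·1.05·11.95·13.45) ≈ 66.812.

area ≈ 66.81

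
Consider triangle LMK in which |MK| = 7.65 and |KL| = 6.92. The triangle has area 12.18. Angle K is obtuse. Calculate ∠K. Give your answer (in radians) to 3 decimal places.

∠K ≈ 2.663 rad

From area = ½·|MK|·|KL|·sin K, we get sin K = 2·area/(|MK|·|KL|) ≈ 0.46016.
Taking the obtuse solution, ∠K ≈ 2.663 rad.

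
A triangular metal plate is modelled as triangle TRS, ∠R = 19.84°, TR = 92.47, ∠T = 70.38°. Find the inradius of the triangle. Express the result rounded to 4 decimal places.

The third angle is ∠S = 180° − ∠T − ∠R = 89.78°.
Law of sines: RS = TR·sin T/sin S ≈ 87.102.
Law of sines: ST = TR·sin R/sin S ≈ 31.384.
Area = ½·TR·RS·sin R ≈ 1366.8.
Semiperimeter s = (87.102+31.384+92.47)/2 = 105.48.
Inradius = area/s = 1366.8/105.48 ≈ 12.958.

12.9581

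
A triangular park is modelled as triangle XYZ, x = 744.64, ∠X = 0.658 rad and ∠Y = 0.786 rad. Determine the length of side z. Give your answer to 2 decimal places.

1207.88

The third angle is ∠Z = π − ∠X − ∠Y = 1.698 rad.
Law of sines: z = x·sin Z/sin X ≈ 1207.9.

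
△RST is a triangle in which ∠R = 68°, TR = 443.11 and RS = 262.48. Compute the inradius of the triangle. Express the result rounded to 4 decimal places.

By the law of cosines, ST² = TR² + RS² − 2·TR·RS·cos R = 1.781e+05, so ST ≈ 422.02.
Area = ½·TR·RS·sin R ≈ 53919.
Semiperimeter s = (422.02+443.11+262.48)/2 = 563.81.
Inradius = area/s = 53919/563.81 ≈ 95.634.

r ≈ 95.6343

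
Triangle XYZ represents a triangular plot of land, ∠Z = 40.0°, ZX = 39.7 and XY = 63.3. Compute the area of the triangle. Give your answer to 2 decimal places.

Law of sines: sin Y = ZX·sin Z/XY ≈ 0.40314.
Since XY ≥ ZX, only the acute value applies: ∠Y ≈ 23.77°.
Then ∠X = 180° − ∠Z − ∠Y ≈ 116.23°.
Law of sines gives YZ = XY·sin X/sin Z ≈ 88.34.
Area = ½·XY·ZX·sin X ≈ 1127.2.

1127.16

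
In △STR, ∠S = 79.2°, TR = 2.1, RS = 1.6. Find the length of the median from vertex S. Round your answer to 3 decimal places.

1.269

Law of sines: sin T = RS·sin S/TR ≈ 0.74841.
Since TR ≥ RS, only the acute value applies: ∠T ≈ 48.45°.
Then ∠R = 180° − ∠S − ∠T ≈ 52.35°.
Law of sines gives ST = TR·sin R/sin S ≈ 1.6926.
Median from S: ½√(2·RS² + 2·ST² − TR²) ≈ 1.2688.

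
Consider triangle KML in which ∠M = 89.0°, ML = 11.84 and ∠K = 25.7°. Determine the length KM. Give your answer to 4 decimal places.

24.8046

The third angle is ∠L = 180° − ∠K − ∠M = 65.30°.
Law of sines: KM = ML·sin L/sin K ≈ 24.805.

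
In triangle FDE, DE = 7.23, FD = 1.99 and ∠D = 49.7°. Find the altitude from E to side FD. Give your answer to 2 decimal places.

h_E ≈ 5.51

By the law of cosines, EF² = FD² + DE² − 2·FD·DE·cos D = 37.621, so EF ≈ 6.1336.
Area = ½·FD·DE·sin D ≈ 5.4865.
The altitude from E has length 2·area/FD ≈ 5.5141.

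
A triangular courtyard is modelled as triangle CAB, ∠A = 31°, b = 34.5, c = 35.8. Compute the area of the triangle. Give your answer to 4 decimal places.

318.0618

Area = ½·b·c·sin A ≈ 318.06.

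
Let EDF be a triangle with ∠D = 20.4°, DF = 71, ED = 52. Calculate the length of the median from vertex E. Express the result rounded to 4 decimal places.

By the law of cosines, FE² = ED² + DF² − 2·ED·DF·cos D = 824.11, so FE ≈ 28.707.
Median from E: ½√(2·FE² + 2·ED² − DF²) ≈ 22.446.

m_E ≈ 22.4456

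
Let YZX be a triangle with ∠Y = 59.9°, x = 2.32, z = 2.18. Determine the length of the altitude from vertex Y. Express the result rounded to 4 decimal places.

By the law of cosines, y² = z² + x² − 2·z·x·cos Y = 5.0619, so y ≈ 2.2499.
Area = ½·z·x·sin Y ≈ 2.1878.
The altitude from Y has length 2·area/y ≈ 1.9448.

h_Y ≈ 1.9448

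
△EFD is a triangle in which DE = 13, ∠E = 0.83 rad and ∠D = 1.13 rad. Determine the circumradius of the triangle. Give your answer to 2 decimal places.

7.03

The third angle is ∠F = π − ∠D − ∠E = 1.182 rad.
Law of sines: FD = DE·sin E/sin F ≈ 10.369.
Law of sines: EF = DE·sin D/sin F ≈ 12.708.
Circumradius = DE/(2 sin F) ≈ 7.0254.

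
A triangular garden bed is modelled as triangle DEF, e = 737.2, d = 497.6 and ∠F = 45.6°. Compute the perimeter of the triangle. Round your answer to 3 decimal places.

By the law of cosines, f² = d² + e² − 2·d·e·cos F = 2.7775e+05, so f ≈ 527.02.
Semiperimeter s = (497.6+737.2+527.02)/2 = 880.91.
Perimeter = 497.6 + 737.2 + 527.02 = 1761.8.

perimeter ≈ 1761.823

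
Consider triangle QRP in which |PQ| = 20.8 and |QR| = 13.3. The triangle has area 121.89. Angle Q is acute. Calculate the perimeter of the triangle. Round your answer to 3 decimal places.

52.754

From area = ½·|PQ|·|QR|·sin Q, we get sin Q = 2·area/(|PQ|·|QR|) ≈ 0.88122.
Taking the acute solution, ∠Q ≈ 61.79°.
Law of cosines then gives |RP| ≈ 18.654.
Perimeter = 18.654 + 20.8 + 13.3 = 52.754.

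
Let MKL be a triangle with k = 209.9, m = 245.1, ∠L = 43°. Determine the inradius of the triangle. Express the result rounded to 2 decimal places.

r ≈ 56.14

By the law of cosines, l² = m² + k² − 2·m·k·cos L = 28881, so l ≈ 169.94.
Area = ½·m·k·sin L ≈ 17543.
Semiperimeter s = (245.1+209.9+169.94)/2 = 312.47.
Inradius = area/s = 17543/312.47 ≈ 56.143.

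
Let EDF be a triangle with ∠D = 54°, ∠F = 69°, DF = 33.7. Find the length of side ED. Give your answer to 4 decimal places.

37.5137

The third angle is ∠E = 180° − ∠D − ∠F = 57.00°.
Law of sines: ED = DF·sin F/sin E ≈ 37.514.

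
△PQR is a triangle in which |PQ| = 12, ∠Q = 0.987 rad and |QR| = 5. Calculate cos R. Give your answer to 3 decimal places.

By the law of cosines, |RP|² = |PQ|² + |QR|² − 2·|PQ|·|QR|·cos Q = 102.86, so |RP| ≈ 10.142.
Law of cosines again: cos R = (|QR|² + |RP|² − |PQ|²)/(2·|QR|·|RP|) ≈ -0.15918, so ∠R ≈ 1.731 rad.

cos R ≈ -0.159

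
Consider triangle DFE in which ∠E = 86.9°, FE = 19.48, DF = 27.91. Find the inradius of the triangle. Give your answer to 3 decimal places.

Law of sines: sin D = FE·sin E/DF ≈ 0.69694.
Since DF ≥ FE, only the acute value applies: ∠D ≈ 44.18°.
Then ∠F = 180° − ∠E − ∠D ≈ 48.92°.
Law of sines gives ED = DF·sin F/sin E ≈ 21.069.
Area = ½·DF·FE·sin F ≈ 204.91.
Semiperimeter s = (19.48+21.069+27.91)/2 = 34.229.
Inradius = area/s = 204.91/34.229 ≈ 5.9863.

r ≈ 5.986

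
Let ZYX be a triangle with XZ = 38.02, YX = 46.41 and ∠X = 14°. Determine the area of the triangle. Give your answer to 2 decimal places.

Area = ½·YX·XZ·sin X ≈ 213.44.

213.44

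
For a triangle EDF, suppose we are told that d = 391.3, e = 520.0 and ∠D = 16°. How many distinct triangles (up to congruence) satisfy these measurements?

2

e·sin D = 520.0·sin(16°) ≈ 143.3.
Since e sin D < d < e (143.3 < 391.3 < 520.0), two triangles exist.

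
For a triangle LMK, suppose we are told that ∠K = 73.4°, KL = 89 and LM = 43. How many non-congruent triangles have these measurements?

0

KL·sin K = 89·sin(73.4°) ≈ 85.29.
Since LM = 43 < 85.29 = KL sin K, no triangle exists.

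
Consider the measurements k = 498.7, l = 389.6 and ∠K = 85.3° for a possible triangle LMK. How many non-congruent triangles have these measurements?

l·sin K = 389.6·sin(85.3°) ≈ 388.3.
Since k ≥ l, exactly one triangle exists.

1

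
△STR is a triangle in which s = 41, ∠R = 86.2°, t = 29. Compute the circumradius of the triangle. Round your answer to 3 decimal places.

24.366

By the law of cosines, r² = s² + t² − 2·s·t·cos R = 2364.4, so r ≈ 48.625.
Area = ½·s·t·sin R ≈ 593.19.
Circumradius = r/(2 sin R) ≈ 24.366.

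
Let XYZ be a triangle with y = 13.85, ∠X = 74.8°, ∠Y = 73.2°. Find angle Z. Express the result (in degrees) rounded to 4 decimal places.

The third angle is ∠Z = 180° − ∠X − ∠Y = 32.00°.

32.0000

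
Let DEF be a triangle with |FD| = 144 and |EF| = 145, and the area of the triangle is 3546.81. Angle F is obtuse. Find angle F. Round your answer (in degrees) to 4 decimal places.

∠F ≈ 160.1394°

From area = ½·|EF|·|FD|·sin F, we get sin F = 2·area/(|EF|·|FD|) ≈ 0.33973.
Taking the obtuse solution, ∠F ≈ 160.14°.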